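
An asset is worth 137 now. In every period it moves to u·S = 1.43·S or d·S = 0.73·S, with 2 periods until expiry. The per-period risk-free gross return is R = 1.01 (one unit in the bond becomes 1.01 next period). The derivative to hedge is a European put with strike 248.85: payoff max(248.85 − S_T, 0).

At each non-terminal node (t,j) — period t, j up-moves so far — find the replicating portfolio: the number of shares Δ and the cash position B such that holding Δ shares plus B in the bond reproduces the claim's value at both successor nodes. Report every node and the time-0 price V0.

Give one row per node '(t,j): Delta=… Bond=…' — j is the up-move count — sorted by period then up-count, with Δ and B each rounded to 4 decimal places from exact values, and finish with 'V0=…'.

The replicating-portfolio and risk-neutral prices coincide; use p* = (1.01−0.73)/(1.43−0.73) = 0.4000 for the latter.
At expiry t=2: V(2,0)=175.8427, V(2,1)=105.8357, V(2,2)=0.0000
(1,0): S=100.0100. Δ = (V_up−V_dn)/(S_up−S_dn) = (105.8357−175.8427)/(143.0143−73.0073) = -1.0000. V = [p*·105.8357 + (1−p*)·175.8427]/1.01 = 146.3761. B = V − Δ·S = 246.3861.
(1,1): S=195.9100. Δ = (V_up−V_dn)/(S_up−S_dn) = (0.0000−105.8357)/(280.1513−143.0143) = -0.7718. V = [p*·0.0000 + (1−p*)·105.8357]/1.01 = 62.8727. B = V − Δ·S = 214.0666.
(0,0): S=137.0000. Δ = (V_up−V_dn)/(S_up−S_dn) = (62.8727−146.3761)/(195.9100−100.0100) = -0.8707. V = [p*·62.8727 + (1−p*)·146.3761]/1.01 = 111.8562. B = V − Δ·S = 231.1468.
Self-financing check: at every node Δ·S+B equals the discounted successor values.

(0,0): Delta=-0.8707 Bond=231.1468
(1,0): Delta=-1.0000 Bond=246.3861
(1,1): Delta=-0.7718 Bond=214.0666
V0=111.8562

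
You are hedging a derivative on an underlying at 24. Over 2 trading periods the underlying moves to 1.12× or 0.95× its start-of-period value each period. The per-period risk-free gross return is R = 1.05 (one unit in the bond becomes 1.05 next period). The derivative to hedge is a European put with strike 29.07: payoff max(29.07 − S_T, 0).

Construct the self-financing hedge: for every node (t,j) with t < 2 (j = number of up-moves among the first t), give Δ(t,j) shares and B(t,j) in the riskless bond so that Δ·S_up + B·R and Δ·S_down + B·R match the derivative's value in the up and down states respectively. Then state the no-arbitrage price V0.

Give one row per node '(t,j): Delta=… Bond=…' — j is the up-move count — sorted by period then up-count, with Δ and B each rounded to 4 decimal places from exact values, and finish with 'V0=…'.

(0,0): Delta=-0.8578 Bond=23.2796
(1,0): Delta=-1.0000 Bond=27.6857
(1,1): Delta=-0.7734 Bond=22.1741
V0=2.6924

Risk-neutral probability p* = (R−d)/(u−d) = (1.05−0.95)/(1.12−0.95) = 0.5882.
At expiry t=2: V(2,0)=7.4100, V(2,1)=3.5340, V(2,2)=0.0000
(1,0): S=22.8000. Δ = (V_up−V_dn)/(S_up−S_dn) = (3.5340−7.4100)/(25.5360−21.6600) = -1.0000. V = [p*·3.5340 + (1−p*)·7.4100]/1.05 = 4.8857. B = V − Δ·S = 27.6857.
(1,1): S=26.8800. Δ = (V_up−V_dn)/(S_up−S_dn) = (0.0000−3.5340)/(30.1056−25.5360) = -0.7734. V = [p*·0.0000 + (1−p*)·3.5340]/1.05 = 1.3859. B = V − Δ·S = 22.1741.
(0,0): S=24.0000. Δ = (V_up−V_dn)/(S_up−S_dn) = (1.3859−4.8857)/(26.8800−22.8000) = -0.8578. V = [p*·1.3859 + (1−p*)·4.8857]/1.05 = 2.6924. B = V − Δ·S = 23.2796.
Self-financing check: at every node Δ·S+B equals the discounted successor values.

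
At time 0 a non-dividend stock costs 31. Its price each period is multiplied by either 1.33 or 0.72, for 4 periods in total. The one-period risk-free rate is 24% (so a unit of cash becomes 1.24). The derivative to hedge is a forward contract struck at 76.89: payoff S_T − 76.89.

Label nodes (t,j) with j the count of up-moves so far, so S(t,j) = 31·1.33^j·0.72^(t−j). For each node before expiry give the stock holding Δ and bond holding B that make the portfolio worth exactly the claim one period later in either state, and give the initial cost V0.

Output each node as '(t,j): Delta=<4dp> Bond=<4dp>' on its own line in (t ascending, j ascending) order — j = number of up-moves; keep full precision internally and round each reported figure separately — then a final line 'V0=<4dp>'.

No-arbitrage ⇒ martingale measure with p* = (R−d)/(u−d) = 0.8525.
Terminal payoffs: V(4,0)=-68.5591, V(4,1)=-61.5010, V(4,2)=-48.4631, V(4,3)=-24.3791, V(4,4)=20.1092
(3,0): S=11.5707. Δ = (V_up−V_dn)/(S_up−S_dn) = (-61.5010−-68.5591)/(15.3890−8.3309) = 1.0000. V = [p*·-61.5010 + (1−p*)·-68.5591]/1.24 = -50.4374. B = V − Δ·S = -62.0081.
(3,1): S=21.3736. Δ = (V_up−V_dn)/(S_up−S_dn) = (-48.4631−-61.5010)/(28.4269−15.3890) = 1.0000. V = [p*·-48.4631 + (1−p*)·-61.5010]/1.24 = -40.6344. B = V − Δ·S = -62.0081.
(3,2): S=39.4818. Δ = (V_up−V_dn)/(S_up−S_dn) = (-24.3791−-48.4631)/(52.5109−28.4269) = 1.0000. V = [p*·-24.3791 + (1−p*)·-48.4631]/1.24 = -22.5262. B = V − Δ·S = -62.0081.
(3,3): S=72.9317. Δ = (V_up−V_dn)/(S_up−S_dn) = (20.1092−-24.3791)/(96.9992−52.5109) = 1.0000. V = [p*·20.1092 + (1−p*)·-24.3791]/1.24 = 10.9237. B = V − Δ·S = -62.0081.
(2,0): S=16.0704. Δ = (V_up−V_dn)/(S_up−S_dn) = (-40.6344−-50.4374)/(21.3736−11.5707) = 1.0000. V = [p*·-40.6344 + (1−p*)·-50.4374]/1.24 = -33.9361. B = V − Δ·S = -50.0065.
(2,1): S=29.6856. Δ = (V_up−V_dn)/(S_up−S_dn) = (-22.5262−-40.6344)/(39.4818−21.3736) = 1.0000. V = [p*·-22.5262 + (1−p*)·-40.6344]/1.24 = -20.3209. B = V − Δ·S = -50.0065.
(2,2): S=54.8359. Δ = (V_up−V_dn)/(S_up−S_dn) = (10.9237−-22.5262)/(72.9317−39.4818) = 1.0000. V = [p*·10.9237 + (1−p*)·-22.5262]/1.24 = 4.8294. B = V − Δ·S = -50.0065.
(1,0): S=22.3200. Δ = (V_up−V_dn)/(S_up−S_dn) = (-20.3209−-33.9361)/(29.6856−16.0704) = 1.0000. V = [p*·-20.3209 + (1−p*)·-33.9361]/1.24 = -18.0078. B = V − Δ·S = -40.3278.
(1,1): S=41.2300. Δ = (V_up−V_dn)/(S_up−S_dn) = (4.8294−-20.3209)/(54.8359−29.6856) = 1.0000. V = [p*·4.8294 + (1−p*)·-20.3209]/1.24 = 0.9022. B = V − Δ·S = -40.3278.
(0,0): S=31.0000. Δ = (V_up−V_dn)/(S_up−S_dn) = (0.9022−-18.0078)/(41.2300−22.3200) = 1.0000. V = [p*·0.9022 + (1−p*)·-18.0078]/1.24 = -1.5224. B = V − Δ·S = -32.5224.
The time-0 hedge costs -1.5224, which is the no-arbitrage price.

(0,0): Delta=1.0000 Bond=-32.5224
(1,0): Delta=1.0000 Bond=-40.3278
(1,1): Delta=1.0000 Bond=-40.3278
(2,0): Delta=1.0000 Bond=-50.0065
(2,1): Delta=1.0000 Bond=-50.0065
(2,2): Delta=1.0000 Bond=-50.0065
(3,0): Delta=1.0000 Bond=-62.0081
(3,1): Delta=1.0000 Bond=-62.0081
(3,2): Delta=1.0000 Bond=-62.0081
(3,3): Delta=1.0000 Bond=-62.0081
V0=-1.5224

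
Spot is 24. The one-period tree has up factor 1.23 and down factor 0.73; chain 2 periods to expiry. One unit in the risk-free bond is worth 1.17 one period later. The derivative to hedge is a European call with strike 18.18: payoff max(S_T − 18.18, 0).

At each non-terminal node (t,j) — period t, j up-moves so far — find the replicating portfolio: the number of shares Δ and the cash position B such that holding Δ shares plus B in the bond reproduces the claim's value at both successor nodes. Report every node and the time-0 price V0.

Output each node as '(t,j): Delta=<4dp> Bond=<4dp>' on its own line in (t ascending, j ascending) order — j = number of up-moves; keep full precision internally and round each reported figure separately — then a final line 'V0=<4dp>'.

Under the risk-neutral measure, an up-move has probability p* = (R−d)/(u−d) = 0.8800 and values discount at R = 1.17.
Terminal values V(2,·): V(2,0)=0.0000, V(2,1)=3.3696, V(2,2)=18.1296
Node (1,0) S=17.5200: V=(p*·3.3696+(1−p*)·0.0000)/1.17=2.5344; Δ=(3.3696−0.0000)/(21.5496−12.7896)=0.3847; B=V−Δ·S=-4.2048
Node (1,1) S=29.5200: V=(p*·18.1296+(1−p*)·3.3696)/1.17=13.9815; Δ=(18.1296−3.3696)/(36.3096−21.5496)=1.0000; B=V−Δ·S=-15.5385
Node (0,0) S=24.0000: V=(p*·13.9815+(1−p*)·2.5344)/1.17=10.7760; Δ=(13.9815−2.5344)/(29.5200−17.5200)=0.9539; B=V−Δ·S=-12.1183
Root portfolio cost Δ·24+B reproduces V0=10.7760.

(0,0): Delta=0.9539 Bond=-12.1183
(1,0): Delta=0.3847 Bond=-4.2048
(1,1): Delta=1.0000 Bond=-15.5385
V0=10.7760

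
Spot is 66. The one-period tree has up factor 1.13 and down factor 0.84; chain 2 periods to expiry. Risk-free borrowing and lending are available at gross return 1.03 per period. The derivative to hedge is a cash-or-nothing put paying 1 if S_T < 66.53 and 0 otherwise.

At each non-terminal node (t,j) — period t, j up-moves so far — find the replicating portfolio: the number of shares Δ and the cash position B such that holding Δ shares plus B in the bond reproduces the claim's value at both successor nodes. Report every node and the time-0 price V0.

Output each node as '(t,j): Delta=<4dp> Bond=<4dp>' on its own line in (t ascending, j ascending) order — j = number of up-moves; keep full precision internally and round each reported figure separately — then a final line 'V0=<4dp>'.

Risk-neutral probability p* = (R−d)/(u−d) = (1.03−0.84)/(1.13−0.84) = 0.6552.
Payoff layer (t=2): V(2,0)=1.0000, V(2,1)=1.0000, V(2,2)=0.0000
  t=1,j=0: stock 55.4400 → up 62.6472 (V=1.0000), down 46.5696 (V=1.0000). Price 0.9709; hedge Δ=0.0000, bond B=0.9709.
  t=1,j=1: stock 74.5800 → up 84.2754 (V=0.0000), down 62.6472 (V=1.0000). Price 0.3348; hedge Δ=-0.0462, bond B=3.7831.
  t=0,j=0: stock 66.0000 → up 74.5800 (V=0.3348), down 55.4400 (V=0.9709). Price 0.5380; hedge Δ=-0.0332, bond B=2.7314.
Each (Δ,B) replicates both successor values, so the strategy is self-financing and V0 is arbitrage-free.

(0,0): Delta=-0.0332 Bond=2.7314
(1,0): Delta=0.0000 Bond=0.9709
(1,1): Delta=-0.0462 Bond=3.7831
V0=0.5380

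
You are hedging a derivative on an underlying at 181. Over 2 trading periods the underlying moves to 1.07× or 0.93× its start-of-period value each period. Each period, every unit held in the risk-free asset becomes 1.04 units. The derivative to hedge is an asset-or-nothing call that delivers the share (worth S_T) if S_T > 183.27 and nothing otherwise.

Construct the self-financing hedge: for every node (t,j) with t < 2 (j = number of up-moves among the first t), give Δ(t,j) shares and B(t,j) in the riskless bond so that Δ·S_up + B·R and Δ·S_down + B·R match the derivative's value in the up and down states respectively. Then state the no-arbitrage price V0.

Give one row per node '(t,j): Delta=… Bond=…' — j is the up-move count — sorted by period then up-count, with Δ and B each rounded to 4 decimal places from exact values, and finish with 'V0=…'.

(0,0): Delta=6.1783 Bond=-999.9977
(1,0): Delta=0.0000 Bond=0.0000
(1,1): Delta=7.6429 Bond=-1323.6334
V0=118.2793

Since d<R<u, set p* = (R−d)/(u−d) = 0.7857; price each node as the discounted p*-expectation of its children.
At expiry t=2: V(2,0)=0.0000, V(2,1)=0.0000, V(2,2)=207.2269
  t=1,j=0: stock 168.3300 → up 180.1131 (V=0.0000), down 156.5469 (V=0.0000). Price 0.0000; hedge Δ=0.0000, bond B=0.0000.
  t=1,j=1: stock 193.6700 → up 207.2269 (V=207.2269), down 180.1131 (V=0.0000). Price 156.5588; hedge Δ=7.6429, bond B=-1323.6334.
  t=0,j=0: stock 181.0000 → up 193.6700 (V=156.5588), down 168.3300 (V=0.0000). Price 118.2793; hedge Δ=6.1783, bond B=-999.9977.
Check: Δ(0,0)·S0 + B(0,0) = 118.2793 = V0.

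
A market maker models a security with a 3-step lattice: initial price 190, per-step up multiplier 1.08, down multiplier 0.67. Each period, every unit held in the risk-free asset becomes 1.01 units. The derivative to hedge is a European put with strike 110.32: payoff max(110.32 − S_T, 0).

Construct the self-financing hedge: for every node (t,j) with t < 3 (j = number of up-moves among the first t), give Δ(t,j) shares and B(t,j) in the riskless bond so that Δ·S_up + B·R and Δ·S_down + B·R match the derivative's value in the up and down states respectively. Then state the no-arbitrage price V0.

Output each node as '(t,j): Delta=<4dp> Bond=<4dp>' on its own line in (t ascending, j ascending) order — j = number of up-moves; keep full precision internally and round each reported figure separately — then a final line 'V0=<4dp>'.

The replicating-portfolio and risk-neutral prices coincide; use p* = (1.01−0.67)/(1.08−0.67) = 0.8293 for the latter.
Terminal values V(3,·): V(3,0)=53.1750, V(3,1)=18.2057, V(3,2)=0.0000, V(3,3)=0.0000
  t=2,j=0: stock 85.2910 → up 92.1143 (V=18.2057), down 57.1450 (V=53.1750). Price 23.9367; hedge Δ=-1.0000, bond B=109.2277.
  t=2,j=1: stock 137.4840 → up 148.4827 (V=0.0000), down 92.1143 (V=18.2057). Price 3.0775; hedge Δ=-0.3230, bond B=47.4817.
  t=2,j=2: stock 221.6160 → up 239.3453 (V=0.0000), down 148.4827 (V=0.0000). Price 0.0000; hedge Δ=0.0000, bond B=0.0000.
  t=1,j=0: stock 127.3000 → up 137.4840 (V=3.0775), down 85.2910 (V=23.9367). Price 6.5731; hedge Δ=-0.3997, bond B=57.4492.
  t=1,j=1: stock 205.2000 → up 221.6160 (V=0.0000), down 137.4840 (V=3.0775). Price 0.5202; hedge Δ=-0.0366, bond B=8.0264.
  t=0,j=0: stock 190.0000 → up 205.2000 (V=0.5202), down 127.3000 (V=6.5731). Price 1.5383; hedge Δ=-0.0777, bond B=16.3014.
Each (Δ,B) replicates both successor values, so the strategy is self-financing and V0 is arbitrage-free.

(0,0): Delta=-0.0777 Bond=16.3014
(1,0): Delta=-0.3997 Bond=57.4492
(1,1): Delta=-0.0366 Bond=8.0264
(2,0): Delta=-1.0000 Bond=109.2277
(2,1): Delta=-0.3230 Bond=47.4817
(2,2): Delta=0.0000 Bond=0.0000
V0=1.5383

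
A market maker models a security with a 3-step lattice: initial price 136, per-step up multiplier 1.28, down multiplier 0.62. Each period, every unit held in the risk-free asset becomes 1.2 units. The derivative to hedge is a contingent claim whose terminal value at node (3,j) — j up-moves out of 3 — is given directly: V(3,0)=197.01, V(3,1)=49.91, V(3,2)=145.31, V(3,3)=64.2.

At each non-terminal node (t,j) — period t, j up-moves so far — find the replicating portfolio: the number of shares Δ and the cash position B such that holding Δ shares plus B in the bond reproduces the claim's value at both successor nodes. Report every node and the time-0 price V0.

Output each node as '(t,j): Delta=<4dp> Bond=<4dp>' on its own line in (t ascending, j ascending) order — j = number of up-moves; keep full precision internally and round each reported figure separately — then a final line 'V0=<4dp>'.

(0,0): Delta=-0.3441 Bond=96.9480
(1,0): Delta=0.9884 Bond=3.9824
(1,1): Delta=-0.4331 Bond=131.8348
(2,0): Delta=-4.2633 Bond=279.3290
(2,1): Delta=1.3393 Bond=-33.0902
(2,2): Delta=-0.5515 Bond=184.5869
V0=50.1509

Under the risk-neutral measure, an up-move has probability p* = (R−d)/(u−d) = 0.8788 and values discount at R = 1.2.
Payoff layer (t=3): V(3,0)=197.0100, V(3,1)=49.9100, V(3,2)=145.3100, V(3,3)=64.2000
Node (2,0) S=52.2784: V=(p*·49.9100+(1−p*)·197.0100)/1.2=56.4503; Δ=(49.9100−197.0100)/(66.9164−32.4126)=-4.2633; B=V−Δ·S=279.3290
Node (2,1) S=107.9296: V=(p*·145.3100+(1−p*)·49.9100)/1.2=111.4553; Δ=(145.3100−49.9100)/(138.1499−66.9164)=1.3393; B=V−Δ·S=-33.0902
Node (2,2) S=222.8224: V=(p*·64.2000+(1−p*)·145.3100)/1.2=61.6929; Δ=(64.2000−145.3100)/(285.2127−138.1499)=-0.5515; B=V−Δ·S=184.5869
Node (1,0) S=84.3200: V=(p*·111.4553+(1−p*)·56.4503)/1.2=87.3234; Δ=(111.4553−56.4503)/(107.9296−52.2784)=0.9884; B=V−Δ·S=3.9824
Node (1,1) S=174.0800: V=(p*·61.6929+(1−p*)·111.4553)/1.2=56.4373; Δ=(61.6929−111.4553)/(222.8224−107.9296)=-0.4331; B=V−Δ·S=131.8348
Node (0,0) S=136.0000: V=(p*·56.4373+(1−p*)·87.3234)/1.2=50.1509; Δ=(56.4373−87.3234)/(174.0800−84.3200)=-0.3441; B=V−Δ·S=96.9480
Self-financing check: at every node Δ·S+B equals the discounted successor values.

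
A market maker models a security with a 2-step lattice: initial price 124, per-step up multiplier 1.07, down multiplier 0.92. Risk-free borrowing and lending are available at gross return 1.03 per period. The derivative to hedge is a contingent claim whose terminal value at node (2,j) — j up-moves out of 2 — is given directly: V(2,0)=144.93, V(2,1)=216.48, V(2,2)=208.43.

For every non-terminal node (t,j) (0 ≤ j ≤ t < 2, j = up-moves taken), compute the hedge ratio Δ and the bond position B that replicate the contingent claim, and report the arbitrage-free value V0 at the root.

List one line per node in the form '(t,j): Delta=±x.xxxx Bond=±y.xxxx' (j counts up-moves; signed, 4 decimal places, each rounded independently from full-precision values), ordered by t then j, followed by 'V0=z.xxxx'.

(0,0): Delta=0.6878 Bond=109.8908
(1,0): Delta=4.1813 Bond=-285.3495
(1,1): Delta=-0.4045 Bond=258.1100
V0=195.1766

Since d<R<u, set p* = (R−d)/(u−d) = 0.7333; price each node as the discounted p*-expectation of its children.
Payoff layer (t=2): V(2,0)=144.9300, V(2,1)=216.4800, V(2,2)=208.4300
  t=1,j=0: stock 114.0800 → up 122.0656 (V=216.4800), down 104.9536 (V=144.9300). Price 191.6505; hedge Δ=4.1813, bond B=-285.3495.
  t=1,j=1: stock 132.6800 → up 141.9676 (V=208.4300), down 122.0656 (V=216.4800). Price 204.4434; hedge Δ=-0.4045, bond B=258.1100.
  t=0,j=0: stock 124.0000 → up 132.6800 (V=204.4434), down 114.0800 (V=191.6505). Price 195.1766; hedge Δ=0.6878, bond B=109.8908.
Root portfolio cost Δ·124+B reproduces V0=195.1766.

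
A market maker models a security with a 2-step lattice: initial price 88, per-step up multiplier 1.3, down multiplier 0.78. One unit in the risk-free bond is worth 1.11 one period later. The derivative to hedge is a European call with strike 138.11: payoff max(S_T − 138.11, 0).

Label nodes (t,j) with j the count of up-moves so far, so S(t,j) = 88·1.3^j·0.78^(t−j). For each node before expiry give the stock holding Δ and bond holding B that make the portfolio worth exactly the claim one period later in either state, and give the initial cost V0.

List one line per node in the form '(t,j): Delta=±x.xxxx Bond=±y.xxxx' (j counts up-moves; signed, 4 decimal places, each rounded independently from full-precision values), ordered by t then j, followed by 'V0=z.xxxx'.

(0,0): Delta=0.1326 Bond=-8.1973
(1,0): Delta=0.0000 Bond=0.0000
(1,1): Delta=0.1784 Bond=-14.3378
V0=3.4681

Under the risk-neutral measure, an up-move has probability p* = (R−d)/(u−d) = 0.6346 and values discount at R = 1.11.
Payoff layer (t=2): V(2,0)=0.0000, V(2,1)=0.0000, V(2,2)=10.6100
(1,0): S=68.6400. Δ = (V_up−V_dn)/(S_up−S_dn) = (0.0000−0.0000)/(89.2320−53.5392) = 0.0000. V = [p*·0.0000 + (1−p*)·0.0000]/1.11 = 0.0000. B = V − Δ·S = 0.0000.
(1,1): S=114.4000. Δ = (V_up−V_dn)/(S_up−S_dn) = (10.6100−0.0000)/(148.7200−89.2320) = 0.1784. V = [p*·10.6100 + (1−p*)·0.0000]/1.11 = 6.0660. B = V − Δ·S = -14.3378.
(0,0): S=88.0000. Δ = (V_up−V_dn)/(S_up−S_dn) = (6.0660−0.0000)/(114.4000−68.6400) = 0.1326. V = [p*·6.0660 + (1−p*)·0.0000]/1.11 = 3.4681. B = V − Δ·S = -8.1973.
The time-0 hedge costs 3.4681, which is the no-arbitrage price.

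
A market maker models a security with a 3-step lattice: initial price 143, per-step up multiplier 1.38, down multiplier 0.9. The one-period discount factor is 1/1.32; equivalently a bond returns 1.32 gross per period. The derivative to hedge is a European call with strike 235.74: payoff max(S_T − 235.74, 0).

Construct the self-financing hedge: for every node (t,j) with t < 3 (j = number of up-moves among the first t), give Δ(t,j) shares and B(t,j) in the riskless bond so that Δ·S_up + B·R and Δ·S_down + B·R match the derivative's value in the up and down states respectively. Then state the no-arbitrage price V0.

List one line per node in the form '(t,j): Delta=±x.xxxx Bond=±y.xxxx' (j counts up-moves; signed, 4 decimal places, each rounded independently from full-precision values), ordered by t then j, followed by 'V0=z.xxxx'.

The replicating-portfolio and risk-neutral prices coincide; use p* = (1.32−0.9)/(1.38−0.9) = 0.8750 for the latter.
At expiry t=3: V(3,0)=0.0000, V(3,1)=0.0000, V(3,2)=9.3563, V(3,3)=140.0743
Node (2,0) S=115.8300: V=(p*·0.0000+(1−p*)·0.0000)/1.32=0.0000; Δ=(0.0000−0.0000)/(159.8454−104.2470)=0.0000; B=V−Δ·S=0.0000
Node (2,1) S=177.6060: V=(p*·9.3563+(1−p*)·0.0000)/1.32=6.2021; Δ=(9.3563−0.0000)/(245.0963−159.8454)=0.1097; B=V−Δ·S=-13.2902
Node (2,2) S=272.3292: V=(p*·140.0743+(1−p*)·9.3563)/1.32=93.7383; Δ=(140.0743−9.3563)/(375.8143−245.0963)=1.0000; B=V−Δ·S=-178.5909
Node (1,0) S=128.7000: V=(p*·6.2021+(1−p*)·0.0000)/1.32=4.1112; Δ=(6.2021−0.0000)/(177.6060−115.8300)=0.1004; B=V−Δ·S=-8.8098
Node (1,1) S=197.3400: V=(p*·93.7383+(1−p*)·6.2021)/1.32=62.7244; Δ=(93.7383−6.2021)/(272.3292−177.6060)=0.9241; B=V−Δ·S=-119.6427
Node (0,0) S=143.0000: V=(p*·62.7244+(1−p*)·4.1112)/1.32=41.9680; Δ=(62.7244−4.1112)/(197.3400−128.7000)=0.8539; B=V−Δ·S=-80.1428
Each (Δ,B) replicates both successor values, so the strategy is self-financing and V0 is arbitrage-free.

(0,0): Delta=0.8539 Bond=-80.1428
(1,0): Delta=0.1004 Bond=-8.8098
(1,1): Delta=0.9241 Bond=-119.6427
(2,0): Delta=0.0000 Bond=0.0000
(2,1): Delta=0.1097 Bond=-13.2902
(2,2): Delta=1.0000 Bond=-178.5909
V0=41.9680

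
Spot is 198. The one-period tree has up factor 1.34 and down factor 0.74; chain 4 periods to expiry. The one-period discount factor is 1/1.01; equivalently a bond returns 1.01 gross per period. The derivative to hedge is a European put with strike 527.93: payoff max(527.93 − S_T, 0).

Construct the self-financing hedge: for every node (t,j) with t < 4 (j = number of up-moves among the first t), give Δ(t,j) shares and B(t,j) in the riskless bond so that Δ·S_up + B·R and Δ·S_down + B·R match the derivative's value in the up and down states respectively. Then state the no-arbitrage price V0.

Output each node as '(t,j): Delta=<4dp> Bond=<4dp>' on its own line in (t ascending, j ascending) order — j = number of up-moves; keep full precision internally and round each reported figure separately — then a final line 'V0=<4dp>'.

No-arbitrage ⇒ martingale measure with p* = (R−d)/(u−d) = 0.4500.
Terminal values V(4,·): V(4,0)=468.5566, V(4,1)=420.4160, V(4,2)=333.2424, V(4,3)=175.3876, V(4,4)=0.0000
Node (3,0) S=80.2344: V=(p*·420.4160+(1−p*)·468.5566)/1.01=442.4686; Δ=(420.4160−468.5566)/(107.5140−59.3734)=-1.0000; B=V−Δ·S=522.7030
Node (3,1) S=145.2892: V=(p*·333.2424+(1−p*)·420.4160)/1.01=377.4137; Δ=(333.2424−420.4160)/(194.6876−107.5140)=-1.0000; B=V−Δ·S=522.7030
Node (3,2) S=263.0913: V=(p*·175.3876+(1−p*)·333.2424)/1.01=259.6117; Δ=(175.3876−333.2424)/(352.5424−194.6876)=-1.0000; B=V−Δ·S=522.7030
Node (3,3) S=476.4086: V=(p*·0.0000+(1−p*)·175.3876)/1.01=95.5081; Δ=(0.0000−175.3876)/(638.3875−352.5424)=-0.6136; B=V−Δ·S=387.8209
Node (2,0) S=108.4248: V=(p*·377.4137+(1−p*)·442.4686)/1.01=409.1029; Δ=(377.4137−442.4686)/(145.2892−80.2344)=-1.0000; B=V−Δ·S=517.5277
Node (2,1) S=196.3368: V=(p*·259.6117+(1−p*)·377.4137)/1.01=321.1909; Δ=(259.6117−377.4137)/(263.0913−145.2892)=-1.0000; B=V−Δ·S=517.5277
Node (2,2) S=355.5288: V=(p*·95.5081+(1−p*)·259.6117)/1.01=183.9258; Δ=(95.5081−259.6117)/(476.4086−263.0913)=-0.7693; B=V−Δ·S=457.4317
Node (1,0) S=146.5200: V=(p*·321.1909+(1−p*)·409.1029)/1.01=365.8837; Δ=(321.1909−409.1029)/(196.3368−108.4248)=-1.0000; B=V−Δ·S=512.4037
Node (1,1) S=265.3200: V=(p*·183.9258+(1−p*)·321.1909)/1.01=256.8531; Δ=(183.9258−321.1909)/(355.5288−196.3368)=-0.8623; B=V−Δ·S=485.6282
Node (0,0) S=198.0000: V=(p*·256.8531+(1−p*)·365.8837)/1.01=313.6831; Δ=(256.8531−365.8837)/(265.3200−146.5200)=-0.9178; B=V−Δ·S=495.4007
The time-0 hedge costs 313.6831, which is the no-arbitrage price.

(0,0): Delta=-0.9178 Bond=495.4007
(1,0): Delta=-1.0000 Bond=512.4037
(1,1): Delta=-0.8623 Bond=485.6282
(2,0): Delta=-1.0000 Bond=517.5277
(2,1): Delta=-1.0000 Bond=517.5277
(2,2): Delta=-0.7693 Bond=457.4317
(3,0): Delta=-1.0000 Bond=522.7030
(3,1): Delta=-1.0000 Bond=522.7030
(3,2): Delta=-1.0000 Bond=522.7030
(3,3): Delta=-0.6136 Bond=387.8209
V0=313.6831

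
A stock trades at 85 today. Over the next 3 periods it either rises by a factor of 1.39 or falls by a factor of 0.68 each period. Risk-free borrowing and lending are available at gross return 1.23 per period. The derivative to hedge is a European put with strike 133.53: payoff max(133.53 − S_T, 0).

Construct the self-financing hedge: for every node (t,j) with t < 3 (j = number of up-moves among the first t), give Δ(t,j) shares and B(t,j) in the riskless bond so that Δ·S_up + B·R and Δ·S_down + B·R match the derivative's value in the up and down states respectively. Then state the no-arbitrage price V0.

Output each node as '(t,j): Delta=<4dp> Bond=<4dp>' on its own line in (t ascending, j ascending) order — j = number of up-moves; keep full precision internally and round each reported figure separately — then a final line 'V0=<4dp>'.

No-arbitrage ⇒ martingale measure with p* = (R−d)/(u−d) = 0.7746.
Terminal values V(3,·): V(3,0)=106.8033, V(3,1)=78.8974, V(3,2)=21.8546, V(3,3)=0.0000
(2,0): S=39.3040. Δ = (V_up−V_dn)/(S_up−S_dn) = (78.8974−106.8033)/(54.6326−26.7267) = -1.0000. V = [p*·78.8974 + (1−p*)·106.8033]/1.23 = 69.2570. B = V − Δ·S = 108.5610.
(2,1): S=80.3420. Δ = (V_up−V_dn)/(S_up−S_dn) = (21.8546−78.8974)/(111.6754−54.6326) = -1.0000. V = [p*·21.8546 + (1−p*)·78.8974]/1.23 = 28.2190. B = V − Δ·S = 108.5610.
(2,2): S=164.2285. Δ = (V_up−V_dn)/(S_up−S_dn) = (0.0000−21.8546)/(228.2776−111.6754) = -0.1874. V = [p*·0.0000 + (1−p*)·21.8546]/1.23 = 4.0041. B = V − Δ·S = 34.7852.
(1,0): S=57.8000. Δ = (V_up−V_dn)/(S_up−S_dn) = (28.2190−69.2570)/(80.3420−39.3040) = -1.0000. V = [p*·28.2190 + (1−p*)·69.2570]/1.23 = 30.4610. B = V − Δ·S = 88.2610.
(1,1): S=118.1500. Δ = (V_up−V_dn)/(S_up−S_dn) = (4.0041−28.2190)/(164.2285−80.3420) = -0.2887. V = [p*·4.0041 + (1−p*)·28.2190]/1.23 = 7.6918. B = V − Δ·S = 41.7973.
(0,0): S=85.0000. Δ = (V_up−V_dn)/(S_up−S_dn) = (7.6918−30.4610)/(118.1500−57.8000) = -0.3773. V = [p*·7.6918 + (1−p*)·30.4610]/1.23 = 10.4251. B = V − Δ·S = 42.4943.
Each (Δ,B) replicates both successor values, so the strategy is self-financing and V0 is arbitrage-free.

(0,0): Delta=-0.3773 Bond=42.4943
(1,0): Delta=-1.0000 Bond=88.2610
(1,1): Delta=-0.2887 Bond=41.7973
(2,0): Delta=-1.0000 Bond=108.5610
(2,1): Delta=-1.0000 Bond=108.5610
(2,2): Delta=-0.1874 Bond=34.7852
V0=10.4251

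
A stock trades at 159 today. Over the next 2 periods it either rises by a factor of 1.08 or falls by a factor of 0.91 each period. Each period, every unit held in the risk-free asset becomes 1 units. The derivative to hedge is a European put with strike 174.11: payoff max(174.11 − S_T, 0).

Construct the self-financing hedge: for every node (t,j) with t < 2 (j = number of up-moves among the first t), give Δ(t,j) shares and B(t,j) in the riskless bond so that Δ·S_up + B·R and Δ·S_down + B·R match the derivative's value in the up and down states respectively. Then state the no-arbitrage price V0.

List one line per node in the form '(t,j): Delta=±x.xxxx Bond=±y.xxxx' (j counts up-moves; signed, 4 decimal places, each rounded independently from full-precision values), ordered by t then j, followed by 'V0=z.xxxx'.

(0,0): Delta=-0.7777 Bond=141.9519
(1,0): Delta=-1.0000 Bond=174.1100
(1,1): Delta=-0.6113 Bond=113.3670
V0=18.2905

Risk-neutral probability p* = (R−d)/(u−d) = (1−0.91)/(1.08−0.91) = 0.5294.
Payoff layer (t=2): V(2,0)=42.4421, V(2,1)=17.8448, V(2,2)=0.0000
Node (1,0) S=144.6900: V=(p*·17.8448+(1−p*)·42.4421)/1=29.4200; Δ=(17.8448−42.4421)/(156.2652−131.6679)=-1.0000; B=V−Δ·S=174.1100
Node (1,1) S=171.7200: V=(p*·0.0000+(1−p*)·17.8448)/1=8.3976; Δ=(0.0000−17.8448)/(185.4576−156.2652)=-0.6113; B=V−Δ·S=113.3670
Node (0,0) S=159.0000: V=(p*·8.3976+(1−p*)·29.4200)/1=18.2905; Δ=(8.3976−29.4200)/(171.7200−144.6900)=-0.7777; B=V−Δ·S=141.9519
Root portfolio cost Δ·159+B reproduces V0=18.2905.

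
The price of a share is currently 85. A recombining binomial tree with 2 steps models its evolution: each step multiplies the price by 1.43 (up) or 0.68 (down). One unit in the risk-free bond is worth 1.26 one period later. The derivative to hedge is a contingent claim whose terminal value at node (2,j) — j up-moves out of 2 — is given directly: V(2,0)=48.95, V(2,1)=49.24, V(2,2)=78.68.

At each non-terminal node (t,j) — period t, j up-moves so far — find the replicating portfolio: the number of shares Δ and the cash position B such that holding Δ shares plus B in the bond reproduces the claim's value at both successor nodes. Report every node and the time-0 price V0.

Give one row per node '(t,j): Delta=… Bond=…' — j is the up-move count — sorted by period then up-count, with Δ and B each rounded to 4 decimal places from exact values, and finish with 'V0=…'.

Risk-neutral probability p* = (R−d)/(u−d) = (1.26−0.68)/(1.43−0.68) = 0.7733.
Terminal values V(2,·): V(2,0)=48.9500, V(2,1)=49.2400, V(2,2)=78.6800
Node (1,0) S=57.8000: V=(p*·49.2400+(1−p*)·48.9500)/1.26=39.0272; Δ=(49.2400−48.9500)/(82.6540−39.3040)=0.0067; B=V−Δ·S=38.6405
Node (1,1) S=121.5500: V=(p*·78.6800+(1−p*)·49.2400)/1.26=57.1484; Δ=(78.6800−49.2400)/(173.8165−82.6540)=0.3229; B=V−Δ·S=17.8950
Node (0,0) S=85.0000: V=(p*·57.1484+(1−p*)·39.0272)/1.26=42.0959; Δ=(57.1484−39.0272)/(121.5500−57.8000)=0.2843; B=V−Δ·S=17.9344
Each (Δ,B) replicates both successor values, so the strategy is self-financing and V0 is arbitrage-free.

(0,0): Delta=0.2843 Bond=17.9344
(1,0): Delta=0.0067 Bond=38.6405
(1,1): Delta=0.3229 Bond=17.8950
V0=42.0959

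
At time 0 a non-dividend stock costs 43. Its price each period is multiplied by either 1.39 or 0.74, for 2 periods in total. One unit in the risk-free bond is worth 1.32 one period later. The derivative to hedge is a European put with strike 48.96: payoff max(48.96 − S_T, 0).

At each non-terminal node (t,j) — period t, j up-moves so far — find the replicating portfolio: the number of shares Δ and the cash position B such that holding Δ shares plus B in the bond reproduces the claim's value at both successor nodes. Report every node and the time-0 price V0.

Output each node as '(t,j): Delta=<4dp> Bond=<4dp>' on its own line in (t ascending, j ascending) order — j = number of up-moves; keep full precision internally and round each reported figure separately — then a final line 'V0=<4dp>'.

(0,0): Delta=-0.1748 Bond=8.2063
(1,0): Delta=-1.0000 Bond=37.0909
(1,1): Delta=-0.1218 Bond=7.6631
V0=0.6909

Since d<R<u, set p* = (R−d)/(u−d) = 0.8923; price each node as the discounted p*-expectation of its children.
Terminal values V(2,·): V(2,0)=25.4132, V(2,1)=4.7302, V(2,2)=0.0000
Node (1,0) S=31.8200: V=(p*·4.7302+(1−p*)·25.4132)/1.32=5.2709; Δ=(4.7302−25.4132)/(44.2298−23.5468)=-1.0000; B=V−Δ·S=37.0909
Node (1,1) S=59.7700: V=(p*·0.0000+(1−p*)·4.7302)/1.32=0.3859; Δ=(0.0000−4.7302)/(83.0803−44.2298)=-0.1218; B=V−Δ·S=7.6631
Node (0,0) S=43.0000: V=(p*·0.3859+(1−p*)·5.2709)/1.32=0.6909; Δ=(0.3859−5.2709)/(59.7700−31.8200)=-0.1748; B=V−Δ·S=8.2063
Self-financing check: at every node Δ·S+B equals the discounted successor values.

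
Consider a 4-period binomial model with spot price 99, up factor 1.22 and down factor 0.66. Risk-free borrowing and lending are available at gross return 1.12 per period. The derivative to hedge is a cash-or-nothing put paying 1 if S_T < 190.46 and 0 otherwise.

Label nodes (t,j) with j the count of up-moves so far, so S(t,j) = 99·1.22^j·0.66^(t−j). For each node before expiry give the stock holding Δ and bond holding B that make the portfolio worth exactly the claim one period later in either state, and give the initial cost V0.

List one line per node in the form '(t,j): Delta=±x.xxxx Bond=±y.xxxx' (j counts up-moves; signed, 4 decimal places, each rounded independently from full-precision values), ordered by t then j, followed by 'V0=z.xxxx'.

(0,0): Delta=-0.0071 Bond=1.0507
(1,0): Delta=0.0000 Bond=0.7118
(1,1): Delta=-0.0080 Bond=1.2778
(2,0): Delta=0.0000 Bond=0.7972
(2,1): Delta=0.0000 Bond=0.7972
(2,2): Delta=-0.0089 Bond=1.5690
(3,0): Delta=0.0000 Bond=0.8929
(3,1): Delta=0.0000 Bond=0.8929
(3,2): Delta=0.0000 Bond=0.8929
(3,3): Delta=-0.0099 Bond=1.9452
V0=0.3462

The replicating-portfolio and risk-neutral prices coincide; use p* = (1.12−0.66)/(1.22−0.66) = 0.8214 for the latter.
Terminal payoffs: V(4,0)=1.0000, V(4,1)=1.0000, V(4,2)=1.0000, V(4,3)=1.0000, V(4,4)=0.0000
Node (3,0) S=28.4621: V=(p*·1.0000+(1−p*)·1.0000)/1.12=0.8929; Δ=(1.0000−1.0000)/(34.7238−18.7850)=0.0000; B=V−Δ·S=0.8929
Node (3,1) S=52.6118: V=(p*·1.0000+(1−p*)·1.0000)/1.12=0.8929; Δ=(1.0000−1.0000)/(64.1864−34.7238)=0.0000; B=V−Δ·S=0.8929
Node (3,2) S=97.2521: V=(p*·1.0000+(1−p*)·1.0000)/1.12=0.8929; Δ=(1.0000−1.0000)/(118.6475−64.1864)=0.0000; B=V−Δ·S=0.8929
Node (3,3) S=179.7690: V=(p*·0.0000+(1−p*)·1.0000)/1.12=0.1594; Δ=(0.0000−1.0000)/(219.3181−118.6475)=-0.0099; B=V−Δ·S=1.9452
Node (2,0) S=43.1244: V=(p*·0.8929+(1−p*)·0.8929)/1.12=0.7972; Δ=(0.8929−0.8929)/(52.6118−28.4621)=0.0000; B=V−Δ·S=0.7972
Node (2,1) S=79.7148: V=(p*·0.8929+(1−p*)·0.8929)/1.12=0.7972; Δ=(0.8929−0.8929)/(97.2521−52.6118)=0.0000; B=V−Δ·S=0.7972
Node (2,2) S=147.3516: V=(p*·0.1594+(1−p*)·0.8929)/1.12=0.2593; Δ=(0.1594−0.8929)/(179.7690−97.2521)=-0.0089; B=V−Δ·S=1.5690
Node (1,0) S=65.3400: V=(p*·0.7972+(1−p*)·0.7972)/1.12=0.7118; Δ=(0.7972−0.7972)/(79.7148−43.1244)=0.0000; B=V−Δ·S=0.7118
Node (1,1) S=120.7800: V=(p*·0.2593+(1−p*)·0.7972)/1.12=0.3173; Δ=(0.2593−0.7972)/(147.3516−79.7148)=-0.0080; B=V−Δ·S=1.2778
Node (0,0) S=99.0000: V=(p*·0.3173+(1−p*)·0.7118)/1.12=0.3462; Δ=(0.3173−0.7118)/(120.7800−65.3400)=-0.0071; B=V−Δ·S=1.0507
Each (Δ,B) replicates both successor values, so the strategy is self-financing and V0 is arbitrage-free.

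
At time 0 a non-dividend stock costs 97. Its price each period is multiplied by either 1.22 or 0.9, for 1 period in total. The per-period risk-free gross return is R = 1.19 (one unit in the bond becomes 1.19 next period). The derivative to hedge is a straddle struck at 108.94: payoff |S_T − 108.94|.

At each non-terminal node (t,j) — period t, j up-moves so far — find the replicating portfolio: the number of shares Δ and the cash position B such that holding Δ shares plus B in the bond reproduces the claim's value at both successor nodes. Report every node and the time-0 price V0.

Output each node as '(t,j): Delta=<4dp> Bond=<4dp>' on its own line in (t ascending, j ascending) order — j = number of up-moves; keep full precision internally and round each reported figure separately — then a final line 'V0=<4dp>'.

(0,0): Delta=-0.3943 Bond=47.1134
V0=8.8634

Risk-neutral probability p* = (R−d)/(u−d) = (1.19−0.9)/(1.22−0.9) = 0.9062.
Terminal payoffs: V(1,0)=21.6400, V(1,1)=9.4000
(0,0): S=97.0000. Δ = (V_up−V_dn)/(S_up−S_dn) = (9.4000−21.6400)/(118.3400−87.3000) = -0.3943. V = [p*·9.4000 + (1−p*)·21.6400]/1.19 = 8.8634. B = V − Δ·S = 47.1134.
Self-financing check: at every node Δ·S+B equals the discounted successor values.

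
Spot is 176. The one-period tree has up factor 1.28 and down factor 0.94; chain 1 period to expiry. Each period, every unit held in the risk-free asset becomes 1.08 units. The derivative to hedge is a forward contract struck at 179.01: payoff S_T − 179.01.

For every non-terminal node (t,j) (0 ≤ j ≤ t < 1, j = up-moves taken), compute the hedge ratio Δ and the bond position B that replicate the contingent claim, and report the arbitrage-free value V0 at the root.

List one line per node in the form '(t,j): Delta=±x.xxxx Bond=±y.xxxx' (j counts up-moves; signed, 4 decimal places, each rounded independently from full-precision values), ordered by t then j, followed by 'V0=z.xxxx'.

Risk-neutral probability p* = (R−d)/(u−d) = (1.08−0.94)/(1.28−0.94) = 0.4118.
At expiry t=1: V(1,0)=-13.5700, V(1,1)=46.2700
(0,0): S=176.0000. Δ = (V_up−V_dn)/(S_up−S_dn) = (46.2700−-13.5700)/(225.2800−165.4400) = 1.0000. V = [p*·46.2700 + (1−p*)·-13.5700]/1.08 = 10.2500. B = V − Δ·S = -165.7500.
Each (Δ,B) replicates both successor values, so the strategy is self-financing and V0 is arbitrage-free.

(0,0): Delta=1.0000 Bond=-165.7500
V0=10.2500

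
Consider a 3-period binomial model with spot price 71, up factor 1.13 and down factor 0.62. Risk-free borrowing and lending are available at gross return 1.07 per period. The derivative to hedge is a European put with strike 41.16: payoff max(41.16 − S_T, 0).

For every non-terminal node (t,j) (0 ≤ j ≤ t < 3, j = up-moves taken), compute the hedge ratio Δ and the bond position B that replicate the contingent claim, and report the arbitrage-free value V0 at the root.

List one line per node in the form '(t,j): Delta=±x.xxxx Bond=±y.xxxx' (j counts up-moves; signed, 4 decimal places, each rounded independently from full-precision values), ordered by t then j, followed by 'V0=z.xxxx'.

(0,0): Delta=-0.0563 Bond=4.3400
(1,0): Delta=-0.4472 Bond=21.8511
(1,1): Delta=-0.0277 Bond=2.3495
(2,0): Delta=-1.0000 Bond=38.4673
(2,1): Delta=-0.4068 Bond=21.3691
(2,2): Delta=0.0000 Bond=0.0000
V0=0.3408

No-arbitrage ⇒ martingale measure with p* = (R−d)/(u−d) = 0.8824.
Terminal payoffs: V(3,0)=24.2387, V(3,1)=10.3196, V(3,2)=0.0000, V(3,3)=0.0000
Node (2,0) S=27.2924: V=(p*·10.3196+(1−p*)·24.2387)/1.07=11.1749; Δ=(10.3196−24.2387)/(30.8404−16.9213)=-1.0000; B=V−Δ·S=38.4673
Node (2,1) S=49.7426: V=(p*·0.0000+(1−p*)·10.3196)/1.07=1.1346; Δ=(0.0000−10.3196)/(56.2091−30.8404)=-0.4068; B=V−Δ·S=21.3691
Node (2,2) S=90.6599: V=(p*·0.0000+(1−p*)·0.0000)/1.07=0.0000; Δ=(0.0000−0.0000)/(102.4457−56.2091)=0.0000; B=V−Δ·S=0.0000
Node (1,0) S=44.0200: V=(p*·1.1346+(1−p*)·11.1749)/1.07=2.1643; Δ=(1.1346−11.1749)/(49.7426−27.2924)=-0.4472; B=V−Δ·S=21.8511
Node (1,1) S=80.2300: V=(p*·0.0000+(1−p*)·1.1346)/1.07=0.1248; Δ=(0.0000−1.1346)/(90.6599−49.7426)=-0.0277; B=V−Δ·S=2.3495
Node (0,0) S=71.0000: V=(p*·0.1248+(1−p*)·2.1643)/1.07=0.3408; Δ=(0.1248−2.1643)/(80.2300−44.0200)=-0.0563; B=V−Δ·S=4.3400
The time-0 hedge costs 0.3408, which is the no-arbitrage price.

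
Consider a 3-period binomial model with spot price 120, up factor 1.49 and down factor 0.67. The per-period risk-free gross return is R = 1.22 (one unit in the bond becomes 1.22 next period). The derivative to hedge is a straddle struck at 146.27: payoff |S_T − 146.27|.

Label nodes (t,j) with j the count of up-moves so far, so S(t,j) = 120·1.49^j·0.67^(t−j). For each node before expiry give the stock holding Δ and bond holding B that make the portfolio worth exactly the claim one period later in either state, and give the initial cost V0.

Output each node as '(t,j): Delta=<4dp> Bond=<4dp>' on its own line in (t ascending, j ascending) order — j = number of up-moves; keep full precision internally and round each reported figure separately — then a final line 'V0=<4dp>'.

No-arbitrage ⇒ martingale measure with p* = (R−d)/(u−d) = 0.6707.
Terminal payoffs: V(3,0)=110.1784, V(3,1)=66.0067, V(3,2)=32.2260, V(3,3)=250.6839
  t=2,j=0: stock 53.8680 → up 80.2633 (V=66.0067), down 36.0916 (V=110.1784). Price 66.0254; hedge Δ=-1.0000, bond B=119.8934.
  t=2,j=1: stock 119.7960 → up 178.4960 (V=32.2260), down 80.2633 (V=66.0067). Price 35.5319; hedge Δ=-0.3439, bond B=76.7278.
  t=2,j=2: stock 266.4120 → up 396.9539 (V=250.6839), down 178.4960 (V=32.2260). Price 146.5186; hedge Δ=1.0000, bond B=-119.8934.
  t=1,j=0: stock 80.4000 → up 119.7960 (V=35.5319), down 53.8680 (V=66.0254). Price 37.3545; hedge Δ=-0.4625, bond B=74.5417.
  t=1,j=1: stock 178.8000 → up 266.4120 (V=146.5186), down 119.7960 (V=35.5319). Price 90.1428; hedge Δ=0.7570, bond B=-45.2068.
  t=0,j=0: stock 120.0000 → up 178.8000 (V=90.1428), down 80.4000 (V=37.3545). Price 59.6404; hedge Δ=0.5365, bond B=-4.7356.
The time-0 hedge costs 59.6404, which is the no-arbitrage price.

(0,0): Delta=0.5365 Bond=-4.7356
(1,0): Delta=-0.4625 Bond=74.5417
(1,1): Delta=0.7570 Bond=-45.2068
(2,0): Delta=-1.0000 Bond=119.8934
(2,1): Delta=-0.3439 Bond=76.7278
(2,2): Delta=1.0000 Bond=-119.8934
V0=59.6404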